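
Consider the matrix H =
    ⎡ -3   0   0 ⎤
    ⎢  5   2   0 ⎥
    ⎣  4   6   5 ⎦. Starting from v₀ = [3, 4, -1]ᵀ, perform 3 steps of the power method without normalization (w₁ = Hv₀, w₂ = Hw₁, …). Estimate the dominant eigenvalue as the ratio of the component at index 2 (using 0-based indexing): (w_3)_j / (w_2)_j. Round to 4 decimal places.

λ ≈ 5.4436

w1 = Hv₀ = (-9, 23, 31)
w2 = Hw1 = (27, 1, 257)
w3 = Hw2 = (-81, 137, 1399)
Ratio at component: 1399 / 257 = 5.4436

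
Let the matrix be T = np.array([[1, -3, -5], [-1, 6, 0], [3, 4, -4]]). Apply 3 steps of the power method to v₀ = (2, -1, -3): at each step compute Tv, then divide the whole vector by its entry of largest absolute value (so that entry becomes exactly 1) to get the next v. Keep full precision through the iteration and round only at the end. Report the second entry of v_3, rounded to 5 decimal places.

Tv0 = (20.000000, -8.000000, 14.000000); divide by 20.000000 → v1 = (1.000000, -0.400000, 0.700000)
Tv1 = (-1.300000, -3.400000, -1.400000); divide by -3.400000 → v2 = (0.382353, 1.000000, 0.411765)
Tv2 = (-4.676471, 5.617647, 3.500000); divide by 5.617647 → v3 = (-0.832461, 1.000000, 0.623037)
Requested entry of v3: -382/-382 = 1.00000

1.00000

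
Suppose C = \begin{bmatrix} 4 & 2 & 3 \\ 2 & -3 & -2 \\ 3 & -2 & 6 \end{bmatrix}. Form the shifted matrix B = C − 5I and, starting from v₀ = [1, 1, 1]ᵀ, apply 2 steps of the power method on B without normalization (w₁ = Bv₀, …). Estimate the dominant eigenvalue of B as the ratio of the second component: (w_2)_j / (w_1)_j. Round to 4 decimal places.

μ ≈ -8.5000

B = C − 5I has rows (-1, 2, 3); (2, -8, -2); (3, -2, 1)
w1 = Bv₀ = (4, -8, 2)
w2 = Bw1 = (-14, 68, 30)
Ratio: 68/-8 = -8.5000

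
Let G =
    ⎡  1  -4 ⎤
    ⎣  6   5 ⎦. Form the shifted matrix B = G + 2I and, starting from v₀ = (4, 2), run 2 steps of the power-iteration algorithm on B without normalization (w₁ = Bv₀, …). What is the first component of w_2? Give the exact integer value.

B = G + 2I has rows (3, -4); (6, 7)
w1 = Bv₀ = (3·4 + (-4)·2; 6·4 + 7·2) = (4, 38)
w2 = Bw1 = (3·4 + (-4)·38; 6·4 + 7·38) = (-140, 290)
Requested component of w2: -140

-140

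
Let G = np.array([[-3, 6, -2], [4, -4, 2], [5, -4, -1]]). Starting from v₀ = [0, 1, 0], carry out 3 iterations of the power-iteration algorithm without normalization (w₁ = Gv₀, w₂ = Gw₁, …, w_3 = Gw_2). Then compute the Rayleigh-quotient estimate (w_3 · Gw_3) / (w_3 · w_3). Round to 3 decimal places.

w1 = Gv₀ = (6, -4, -4)
w2 = Gw1 = (-34, 32, 50)
w3 = Gw2 = (194, -164, -348)
Gw3 = (-870, 736, 1974)
w3·Gw3 = 194·(-870) + (-164)·736 + (-348)·1974 = -976436; w3·w3 = 194·194 + (-164)·(-164) + (-348)·(-348) = 185636
λ ≈ -976436/185636 = -5.260

-5.260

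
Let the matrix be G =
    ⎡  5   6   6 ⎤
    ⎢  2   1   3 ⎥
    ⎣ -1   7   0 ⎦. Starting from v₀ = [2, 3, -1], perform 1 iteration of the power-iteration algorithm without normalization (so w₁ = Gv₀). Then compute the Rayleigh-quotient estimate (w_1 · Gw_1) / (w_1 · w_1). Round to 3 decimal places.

6.957

w1 = Gv₀ = (5·2 + 6·3 + 6·(-1); 2·2 + 1·3 + 3·(-1); (-1)·2 + 7·3 + 0·(-1)) = (22, 4, 19)
Gw1 = (248, 105, 6)
w1·Gw1 = 22·248 + 4·105 + 19·6 = 5990; w1·w1 = 22·22 + 4·4 + 19·19 = 861
λ ≈ 5990/861 = 6.957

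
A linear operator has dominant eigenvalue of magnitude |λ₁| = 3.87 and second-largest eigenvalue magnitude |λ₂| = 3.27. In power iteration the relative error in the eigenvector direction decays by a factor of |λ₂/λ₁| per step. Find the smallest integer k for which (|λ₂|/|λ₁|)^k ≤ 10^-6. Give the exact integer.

|λ₂/λ₁| = 3.27/3.87 = 0.84496
Need k ≥ ln(10^-6) / ln(0.84496) = -13.8155 / -0.1685 ≈ 82.008
Smallest integer k satisfying the bound: 83

83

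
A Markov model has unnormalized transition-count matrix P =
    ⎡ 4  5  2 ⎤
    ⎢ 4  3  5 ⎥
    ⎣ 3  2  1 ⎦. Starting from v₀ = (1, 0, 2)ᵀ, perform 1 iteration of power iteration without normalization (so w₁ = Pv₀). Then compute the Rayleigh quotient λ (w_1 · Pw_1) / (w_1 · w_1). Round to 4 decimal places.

w1 = Pv₀ = (4·1 + 5·0 + 2·2; 4·1 + 3·0 + 5·2; 3·1 + 2·0 + 1·2) = (8, 14, 5)
Pw1 = (112, 99, 57)
w1·Pw1 = 8·112 + 14·99 + 5·57 = 2567; w1·w1 = 8·8 + 14·14 + 5·5 = 285
λ ≈ 2567/285 = 9.0070

λ ≈ 9.0070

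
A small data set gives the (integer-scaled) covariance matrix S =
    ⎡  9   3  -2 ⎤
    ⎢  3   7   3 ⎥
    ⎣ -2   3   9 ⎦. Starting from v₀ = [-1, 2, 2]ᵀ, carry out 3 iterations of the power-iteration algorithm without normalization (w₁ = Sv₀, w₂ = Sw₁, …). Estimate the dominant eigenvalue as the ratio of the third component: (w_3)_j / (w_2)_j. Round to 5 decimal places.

11.19398

w1 = Sv₀ = (9·(-1) + 3·2 + (-2)·2; 3·(-1) + 7·2 + 3·2; (-2)·(-1) + 3·2 + 9·2) = (-7, 17, 26)
w2 = Sw1 = (9·(-7) + 3·17 + (-2)·26; 3·(-7) + 7·17 + 3·26; (-2)·(-7) + 3·17 + 9·26) = (-64, 176, 299)
w3 = Sw2 = (-646, 1937, 3347)
Ratio at component: 3347 / 299 = 11.19398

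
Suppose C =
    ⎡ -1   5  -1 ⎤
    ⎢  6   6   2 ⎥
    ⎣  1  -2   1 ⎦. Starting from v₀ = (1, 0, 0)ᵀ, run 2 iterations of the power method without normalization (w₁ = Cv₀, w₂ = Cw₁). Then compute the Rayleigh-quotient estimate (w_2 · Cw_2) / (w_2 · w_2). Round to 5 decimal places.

λ ≈ 7.71180

w1 = Cv₀ = (-1, 6, 1)
w2 = Cw1 = (30, 32, -12)
Cw2 = (142, 348, -46)
w2·Cw2 = 30·142 + 32·348 + (-12)·(-46) = 15948; w2·w2 = 30·30 + 32·32 + (-12)·(-12) = 2068
λ ≈ 15948/2068 = 7.71180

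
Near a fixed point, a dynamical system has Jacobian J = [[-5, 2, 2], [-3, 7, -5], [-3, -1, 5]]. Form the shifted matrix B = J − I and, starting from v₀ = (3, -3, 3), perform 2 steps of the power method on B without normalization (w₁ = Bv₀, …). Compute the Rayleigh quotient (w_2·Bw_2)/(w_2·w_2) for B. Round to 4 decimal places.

7.8277

B = J − I has rows (-6, 2, 2); (-3, 6, -5); (-3, -1, 4)
w1 = Bv₀ = ((-6)·3 + 2·(-3) + 2·3; (-3)·3 + 6·(-3) + (-5)·3; (-3)·3 + (-1)·(-3) + 4·3) = (-18, -42, 6)
w2 = Bw1 = ((-6)·(-18) + 2·(-42) + 2·6; (-3)·(-18) + 6·(-42) + (-5)·6; (-3)·(-18) + (-1)·(-42) + 4·6) = (36, -228, 120)
Bw2 = (-432, -2076, 600)
w2·Bw2 = 529776; w2·w2 = 67680; μ ≈ 529776/67680 = 7.8277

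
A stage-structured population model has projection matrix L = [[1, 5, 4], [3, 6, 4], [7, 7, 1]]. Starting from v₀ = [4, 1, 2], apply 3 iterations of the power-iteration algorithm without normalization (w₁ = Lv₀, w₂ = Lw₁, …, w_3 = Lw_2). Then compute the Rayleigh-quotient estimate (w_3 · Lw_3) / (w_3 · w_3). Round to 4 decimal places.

12.5907

w1 = Lv₀ = (17, 26, 37)
w2 = Lw1 = (295, 355, 338)
w3 = Lw2 = (3422, 4367, 4888)
Lw3 = (44809, 56020, 59411)
w3·Lw3 = 3422·44809 + 4367·56020 + 4888·59411 = 688376706; w3·w3 = 3422·3422 + 4367·4367 + 4888·4888 = 54673317
λ ≈ 688376706/54673317 = 12.5907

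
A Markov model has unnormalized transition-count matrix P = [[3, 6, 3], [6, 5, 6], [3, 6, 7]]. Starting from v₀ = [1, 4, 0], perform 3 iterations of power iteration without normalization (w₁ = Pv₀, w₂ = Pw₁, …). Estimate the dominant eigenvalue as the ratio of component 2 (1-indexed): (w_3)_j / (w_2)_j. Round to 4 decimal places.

w1 = Pv₀ = (27, 26, 27)
w2 = Pw1 = (318, 454, 426)
w3 = Pw2 = (4956, 6734, 6660)
Ratio at component: 6734 / 454 = 14.8326

λ ≈ 14.8326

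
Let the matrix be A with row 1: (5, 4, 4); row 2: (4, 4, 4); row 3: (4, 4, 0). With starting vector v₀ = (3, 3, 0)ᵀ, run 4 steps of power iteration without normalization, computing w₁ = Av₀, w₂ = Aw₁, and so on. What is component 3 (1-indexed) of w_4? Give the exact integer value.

27900

w1 = Av₀ = (27, 24, 24)
w2 = Aw1 = (327, 300, 204)
w3 = Aw2 = (3651, 3324, 2508)
w4 = Aw3 = (41583, 37932, 27900)
The requested component of w4 is 27900.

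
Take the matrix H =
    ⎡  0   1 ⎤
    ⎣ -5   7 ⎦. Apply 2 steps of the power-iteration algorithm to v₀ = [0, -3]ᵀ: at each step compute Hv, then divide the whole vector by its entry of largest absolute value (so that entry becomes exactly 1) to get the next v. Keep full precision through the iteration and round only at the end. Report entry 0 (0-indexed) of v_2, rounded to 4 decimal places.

0.1591

Hv0 = (-3.00000, -21.00000); divide by -21.00000 → v1 = (0.14286, 1.00000)
Hv1 = (1.00000, 6.28571); divide by 6.28571 → v2 = (0.15909, 1.00000)
Requested entry of v2: -21/-132 = 0.1591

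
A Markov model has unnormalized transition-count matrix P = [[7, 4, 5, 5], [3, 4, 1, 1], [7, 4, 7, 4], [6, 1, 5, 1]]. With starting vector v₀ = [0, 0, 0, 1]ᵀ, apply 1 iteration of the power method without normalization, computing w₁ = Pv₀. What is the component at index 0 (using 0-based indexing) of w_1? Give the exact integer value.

w1 = Pv₀ = (7·0 + 4·0 + 5·0 + 5·1; 3·0 + 4·0 + 1·0 + 1·1; 7·0 + 4·0 + 7·0 + 4·1; 6·0 + 1·0 + 5·0 + 1·1) = (5, 1, 4, 1)
The requested component of w1 is 5.

5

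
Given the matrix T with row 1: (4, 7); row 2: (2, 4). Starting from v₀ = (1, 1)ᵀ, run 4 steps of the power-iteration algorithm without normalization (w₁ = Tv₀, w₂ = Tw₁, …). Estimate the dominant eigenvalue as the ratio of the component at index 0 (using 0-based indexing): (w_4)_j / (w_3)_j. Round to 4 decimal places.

7.7417

w1 = Tv₀ = (11, 6)
w2 = Tw1 = (86, 46)
w3 = Tw2 = (666, 356)
w4 = Tw3 = (5156, 2756)
Ratio at component: 5156 / 666 = 7.7417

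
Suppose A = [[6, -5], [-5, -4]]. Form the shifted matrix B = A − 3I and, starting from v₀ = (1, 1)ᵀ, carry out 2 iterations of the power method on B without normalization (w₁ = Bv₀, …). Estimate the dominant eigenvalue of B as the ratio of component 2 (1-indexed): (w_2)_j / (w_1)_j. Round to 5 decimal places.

-7.83333

B = A − 3I has rows (3, -5); (-5, -7)
w1 = Bv₀ = (-2, -12)
w2 = Bw1 = (54, 94)
Ratio: 94/-12 = -7.83333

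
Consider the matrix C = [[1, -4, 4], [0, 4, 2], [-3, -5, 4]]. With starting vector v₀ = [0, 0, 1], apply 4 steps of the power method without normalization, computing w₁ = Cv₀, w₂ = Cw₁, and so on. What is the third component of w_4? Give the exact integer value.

w1 = Cv₀ = (1·0 + (-4)·0 + 4·1; 0·0 + 4·0 + 2·1; (-3)·0 + (-5)·0 + 4·1) = (4, 2, 4)
w2 = Cw1 = (1·4 + (-4)·2 + 4·4; 0·4 + 4·2 + 2·4; (-3)·4 + (-5)·2 + 4·4) = (12, 16, -6)
w3 = Cw2 = (-76, 52, -140)
w4 = Cw3 = (-844, -72, -592)
The requested component of w4 is -592.

-592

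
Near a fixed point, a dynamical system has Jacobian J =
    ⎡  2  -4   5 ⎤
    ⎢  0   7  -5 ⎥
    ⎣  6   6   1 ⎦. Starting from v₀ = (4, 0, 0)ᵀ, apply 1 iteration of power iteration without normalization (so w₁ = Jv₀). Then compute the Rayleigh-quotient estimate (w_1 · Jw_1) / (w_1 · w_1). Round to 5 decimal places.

w1 = Jv₀ = (2·4 + (-4)·0 + 5·0; 0·4 + 7·0 + (-5)·0; 6·4 + 6·0 + 1·0) = (8, 0, 24)
Jw1 = (136, -120, 72)
w1·Jw1 = 8·136 + 0·(-120) + 24·72 = 2816; w1·w1 = 8·8 + 0·0 + 24·24 = 640
λ ≈ 2816/640 = 4.40000

λ ≈ 4.40000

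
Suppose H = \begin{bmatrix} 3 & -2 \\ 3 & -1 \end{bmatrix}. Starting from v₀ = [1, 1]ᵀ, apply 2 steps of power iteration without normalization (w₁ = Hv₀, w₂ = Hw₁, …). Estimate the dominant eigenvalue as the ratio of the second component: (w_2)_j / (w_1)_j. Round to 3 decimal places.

0.500

w1 = Hv₀ = (1, 2)
w2 = Hw1 = (-1, 1)
Ratio at component: 1 / 2 = 0.500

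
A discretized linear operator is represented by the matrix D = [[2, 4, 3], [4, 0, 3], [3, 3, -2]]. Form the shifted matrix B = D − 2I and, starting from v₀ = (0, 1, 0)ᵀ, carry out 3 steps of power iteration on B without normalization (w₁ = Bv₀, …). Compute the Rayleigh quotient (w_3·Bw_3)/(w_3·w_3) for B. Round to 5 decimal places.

B = D − 2I has rows (0, 4, 3); (4, -2, 3); (3, 3, -4)
w1 = Bv₀ = (4, -2, 3)
w2 = Bw1 = (1, 29, -6)
w3 = Bw2 = (98, -72, 114)
Bw3 = (54, 878, -378)
w3·Bw3 = -101016; w3·w3 = 27784; μ ≈ -101016/27784 = -3.63576

μ ≈ -3.63576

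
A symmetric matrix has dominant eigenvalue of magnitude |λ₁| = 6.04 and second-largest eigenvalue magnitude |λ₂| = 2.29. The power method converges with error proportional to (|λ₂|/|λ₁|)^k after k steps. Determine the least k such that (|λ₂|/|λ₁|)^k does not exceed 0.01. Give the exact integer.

5

|λ₂/λ₁| = 2.29/6.04 = 0.37914
Need k ≥ ln(0.01) / ln(0.37914) = -4.6052 / -0.9699 ≈ 4.748
Smallest integer k satisfying the bound: 5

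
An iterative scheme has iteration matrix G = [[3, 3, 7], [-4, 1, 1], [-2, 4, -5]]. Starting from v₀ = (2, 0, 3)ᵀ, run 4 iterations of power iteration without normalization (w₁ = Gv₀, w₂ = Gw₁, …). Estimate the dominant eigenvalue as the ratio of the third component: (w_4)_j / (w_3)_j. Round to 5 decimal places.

-8.06212

w1 = Gv₀ = (3·2 + 3·0 + 7·3; (-4)·2 + 1·0 + 1·3; (-2)·2 + 4·0 + (-5)·3) = (27, -5, -19)
w2 = Gw1 = (3·27 + 3·(-5) + 7·(-19); (-4)·27 + 1·(-5) + 1·(-19); (-2)·27 + 4·(-5) + (-5)·(-19)) = (-67, -132, 21)
w3 = Gw2 = (-450, 157, -499)
w4 = Gw3 = (-4372, 1458, 4023)
Ratio at component: 4023 / -499 = -8.06212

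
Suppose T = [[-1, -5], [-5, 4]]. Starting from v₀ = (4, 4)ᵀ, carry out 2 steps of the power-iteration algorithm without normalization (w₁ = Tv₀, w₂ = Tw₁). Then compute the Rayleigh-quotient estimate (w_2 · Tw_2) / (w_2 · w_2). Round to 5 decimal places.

λ ≈ -0.34755

w1 = Tv₀ = (-24, -4)
w2 = Tw1 = (44, 104)
Tw2 = (-564, 196)
w2·Tw2 = 44·(-564) + 104·196 = -4432; w2·w2 = 44·44 + 104·104 = 12752
λ ≈ -4432/12752 = -0.34755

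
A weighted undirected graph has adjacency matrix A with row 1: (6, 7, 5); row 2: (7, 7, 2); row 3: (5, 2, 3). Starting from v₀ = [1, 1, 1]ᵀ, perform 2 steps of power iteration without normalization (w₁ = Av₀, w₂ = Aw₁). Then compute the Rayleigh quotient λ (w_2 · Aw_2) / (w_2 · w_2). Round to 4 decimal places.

λ ≈ 15.4715

w1 = Av₀ = (6·1 + 7·1 + 5·1; 7·1 + 7·1 + 2·1; 5·1 + 2·1 + 3·1) = (18, 16, 10)
w2 = Aw1 = (6·18 + 7·16 + 5·10; 7·18 + 7·16 + 2·10; 5·18 + 2·16 + 3·10) = (270, 258, 152)
Aw2 = (4186, 4000, 2322)
w2·Aw2 = 270·4186 + 258·4000 + 152·2322 = 2515164; w2·w2 = 270·270 + 258·258 + 152·152 = 162568
λ ≈ 2515164/162568 = 15.4715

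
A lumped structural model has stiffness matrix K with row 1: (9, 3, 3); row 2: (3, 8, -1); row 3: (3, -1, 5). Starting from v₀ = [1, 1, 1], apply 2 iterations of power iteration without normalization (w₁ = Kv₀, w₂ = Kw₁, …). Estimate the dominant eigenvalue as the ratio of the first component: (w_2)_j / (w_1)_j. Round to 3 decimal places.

w1 = Kv₀ = (15, 10, 7)
w2 = Kw1 = (186, 118, 70)
Ratio at component: 186 / 15 = 12.400

12.400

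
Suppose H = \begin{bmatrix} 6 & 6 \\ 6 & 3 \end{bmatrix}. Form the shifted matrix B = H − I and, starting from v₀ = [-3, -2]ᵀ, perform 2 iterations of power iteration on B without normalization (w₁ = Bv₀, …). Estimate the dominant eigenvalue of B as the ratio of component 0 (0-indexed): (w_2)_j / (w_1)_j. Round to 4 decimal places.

μ ≈ 9.8889

B = H − I has rows (5, 6); (6, 2)
w1 = Bv₀ = (5·(-3) + 6·(-2); 6·(-3) + 2·(-2)) = (-27, -22)
w2 = Bw1 = (5·(-27) + 6·(-22); 6·(-27) + 2·(-22)) = (-267, -206)
Ratio: -267/-27 = 9.8889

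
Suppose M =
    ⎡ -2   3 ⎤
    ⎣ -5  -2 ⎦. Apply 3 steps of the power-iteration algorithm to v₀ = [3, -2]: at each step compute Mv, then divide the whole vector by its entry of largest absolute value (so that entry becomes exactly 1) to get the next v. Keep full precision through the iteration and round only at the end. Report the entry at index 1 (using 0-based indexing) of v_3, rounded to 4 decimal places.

Mv0 = (-12.00000, -11.00000); divide by -12.00000 → v1 = (1.00000, 0.91667)
Mv1 = (0.75000, -6.83333); divide by -6.83333 → v2 = (-0.10976, 1.00000)
Mv2 = (3.21951, -1.45122); divide by 3.21951 → v3 = (1.00000, -0.45076)
Requested entry of v3: -119/264 = -0.4508

-0.4508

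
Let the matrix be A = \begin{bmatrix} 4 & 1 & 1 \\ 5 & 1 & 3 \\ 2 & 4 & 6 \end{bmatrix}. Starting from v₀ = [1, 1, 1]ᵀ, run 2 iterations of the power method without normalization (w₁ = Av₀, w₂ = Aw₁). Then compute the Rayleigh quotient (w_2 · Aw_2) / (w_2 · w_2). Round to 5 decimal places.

9.05102

w1 = Av₀ = (4·1 + 1·1 + 1·1; 5·1 + 1·1 + 3·1; 2·1 + 4·1 + 6·1) = (6, 9, 12)
w2 = Aw1 = (4·6 + 1·9 + 1·12; 5·6 + 1·9 + 3·12; 2·6 + 4·9 + 6·12) = (45, 75, 120)
Aw2 = (375, 660, 1110)
w2·Aw2 = 45·375 + 75·660 + 120·1110 = 199575; w2·w2 = 45·45 + 75·75 + 120·120 = 22050
λ ≈ 199575/22050 = 9.05102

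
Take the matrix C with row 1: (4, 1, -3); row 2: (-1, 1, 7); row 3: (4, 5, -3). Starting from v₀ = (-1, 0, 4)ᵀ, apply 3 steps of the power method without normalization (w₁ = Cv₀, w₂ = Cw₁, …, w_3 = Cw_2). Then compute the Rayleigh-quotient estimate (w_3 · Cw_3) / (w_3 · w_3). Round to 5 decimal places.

w1 = Cv₀ = (4·(-1) + 1·0 + (-3)·4; (-1)·(-1) + 1·0 + 7·4; 4·(-1) + 5·0 + (-3)·4) = (-16, 29, -16)
w2 = Cw1 = (4·(-16) + 1·29 + (-3)·(-16); (-1)·(-16) + 1·29 + 7·(-16); 4·(-16) + 5·29 + (-3)·(-16)) = (13, -67, 129)
w3 = Cw2 = (-402, 823, -670)
Cw3 = (1225, -3465, 4517)
w3·Cw3 = (-402)·1225 + 823·(-3465) + (-670)·4517 = -6370535; w3·w3 = (-402)·(-402) + 823·823 + (-670)·(-670) = 1287833
λ ≈ -6370535/1287833 = -4.94671

λ ≈ -4.94671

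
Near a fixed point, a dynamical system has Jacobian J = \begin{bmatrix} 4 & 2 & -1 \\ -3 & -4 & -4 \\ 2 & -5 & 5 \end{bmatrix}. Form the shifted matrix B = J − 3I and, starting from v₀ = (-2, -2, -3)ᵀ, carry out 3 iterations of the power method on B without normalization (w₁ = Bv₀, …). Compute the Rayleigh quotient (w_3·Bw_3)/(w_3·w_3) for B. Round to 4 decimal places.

-8.7259

B = J − 3I has rows (1, 2, -1); (-3, -7, -4); (2, -5, 2)
w1 = Bv₀ = (1·(-2) + 2·(-2) + (-1)·(-3); (-3)·(-2) + (-7)·(-2) + (-4)·(-3); 2·(-2) + (-5)·(-2) + 2·(-3)) = (-3, 32, 0)
w2 = Bw1 = (1·(-3) + 2·32 + (-1)·0; (-3)·(-3) + (-7)·32 + (-4)·0; 2·(-3) + (-5)·32 + 2·0) = (61, -215, -166)
w3 = Bw2 = (-203, 1986, 865)
Bw3 = (2904, -16753, -8606)
w3·Bw3 = -41305160; w3·w3 = 4733630; μ ≈ -41305160/4733630 = -8.7259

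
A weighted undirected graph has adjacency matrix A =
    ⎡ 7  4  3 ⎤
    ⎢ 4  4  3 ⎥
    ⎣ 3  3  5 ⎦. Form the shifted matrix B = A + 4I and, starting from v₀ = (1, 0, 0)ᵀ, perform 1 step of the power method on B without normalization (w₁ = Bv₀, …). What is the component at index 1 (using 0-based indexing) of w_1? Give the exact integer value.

B = A + 4I has rows (11, 4, 3); (4, 8, 3); (3, 3, 9)
w1 = Bv₀ = (11, 4, 3)
Requested component of w1: 4

4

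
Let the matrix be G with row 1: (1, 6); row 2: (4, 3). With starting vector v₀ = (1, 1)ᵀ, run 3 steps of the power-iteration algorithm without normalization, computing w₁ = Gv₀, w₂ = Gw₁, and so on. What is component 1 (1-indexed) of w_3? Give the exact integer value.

343

w1 = Gv₀ = (1·1 + 6·1; 4·1 + 3·1) = (7, 7)
w2 = Gw1 = (1·7 + 6·7; 4·7 + 3·7) = (49, 49)
w3 = Gw2 = (343, 343)
The requested component of w3 is 343.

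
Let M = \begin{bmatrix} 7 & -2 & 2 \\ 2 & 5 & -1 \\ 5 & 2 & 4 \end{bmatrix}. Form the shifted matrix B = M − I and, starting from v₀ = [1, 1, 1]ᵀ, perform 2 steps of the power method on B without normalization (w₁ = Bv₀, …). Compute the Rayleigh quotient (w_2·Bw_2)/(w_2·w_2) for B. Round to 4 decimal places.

7.1216

B = M − I has rows (6, -2, 2); (2, 4, -1); (5, 2, 3)
w1 = Bv₀ = (6·1 + (-2)·1 + 2·1; 2·1 + 4·1 + (-1)·1; 5·1 + 2·1 + 3·1) = (6, 5, 10)
w2 = Bw1 = (6·6 + (-2)·5 + 2·10; 2·6 + 4·5 + (-1)·10; 5·6 + 2·5 + 3·10) = (46, 22, 70)
Bw2 = (372, 110, 484)
w2·Bw2 = 53412; w2·w2 = 7500; μ ≈ 53412/7500 = 7.1216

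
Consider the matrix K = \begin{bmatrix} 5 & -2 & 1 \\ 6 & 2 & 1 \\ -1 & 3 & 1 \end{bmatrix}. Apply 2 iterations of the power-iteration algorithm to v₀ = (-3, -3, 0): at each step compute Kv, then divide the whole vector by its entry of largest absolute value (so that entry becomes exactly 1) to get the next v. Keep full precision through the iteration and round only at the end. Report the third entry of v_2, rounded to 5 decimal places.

0.63889

Kv0 = (-9.000000, -24.000000, -6.000000); divide by -24.000000 → v1 = (0.375000, 1.000000, 0.250000)
Kv1 = (0.125000, 4.500000, 2.875000); divide by 4.500000 → v2 = (0.027778, 1.000000, 0.638889)
Requested entry of v2: -69/-108 = 0.63889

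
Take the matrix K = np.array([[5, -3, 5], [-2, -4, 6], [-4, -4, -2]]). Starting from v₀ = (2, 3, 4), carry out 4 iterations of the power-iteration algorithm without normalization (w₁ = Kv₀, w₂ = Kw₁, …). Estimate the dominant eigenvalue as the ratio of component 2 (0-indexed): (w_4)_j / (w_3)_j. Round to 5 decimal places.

w1 = Kv₀ = (5·2 + (-3)·3 + 5·4; (-2)·2 + (-4)·3 + 6·4; (-4)·2 + (-4)·3 + (-2)·4) = (21, 8, -28)
w2 = Kw1 = (5·21 + (-3)·8 + 5·(-28); (-2)·21 + (-4)·8 + 6·(-28); (-4)·21 + (-4)·8 + (-2)·(-28)) = (-59, -242, -60)
w3 = Kw2 = (131, 726, 1324)
w4 = Kw3 = (5097, 4778, -6076)
Ratio at component: -6076 / 1324 = -4.58912

λ ≈ -4.58912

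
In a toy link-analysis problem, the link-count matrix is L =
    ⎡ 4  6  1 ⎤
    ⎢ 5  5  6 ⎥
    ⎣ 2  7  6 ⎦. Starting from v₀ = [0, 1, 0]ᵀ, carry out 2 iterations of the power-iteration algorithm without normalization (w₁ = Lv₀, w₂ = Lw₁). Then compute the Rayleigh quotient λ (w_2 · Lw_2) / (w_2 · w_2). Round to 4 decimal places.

14.3964

w1 = Lv₀ = (4·0 + 6·1 + 1·0; 5·0 + 5·1 + 6·0; 2·0 + 7·1 + 6·0) = (6, 5, 7)
w2 = Lw1 = (4·6 + 6·5 + 1·7; 5·6 + 5·5 + 6·7; 2·6 + 7·5 + 6·7) = (61, 97, 89)
Lw2 = (915, 1324, 1335)
w2·Lw2 = 61·915 + 97·1324 + 89·1335 = 303058; w2·w2 = 61·61 + 97·97 + 89·89 = 21051
λ ≈ 303058/21051 = 14.3964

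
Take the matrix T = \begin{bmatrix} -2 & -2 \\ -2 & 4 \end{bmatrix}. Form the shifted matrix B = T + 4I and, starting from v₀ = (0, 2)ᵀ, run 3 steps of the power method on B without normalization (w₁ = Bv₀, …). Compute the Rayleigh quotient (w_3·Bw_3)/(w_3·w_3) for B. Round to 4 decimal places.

μ ≈ 8.6055

B = T + 4I has rows (2, -2); (-2, 8)
w1 = Bv₀ = (-4, 16)
w2 = Bw1 = (-40, 136)
w3 = Bw2 = (-352, 1168)
Bw3 = (-3040, 10048)
w3·Bw3 = 12806144; w3·w3 = 1488128; μ ≈ 12806144/1488128 = 8.6055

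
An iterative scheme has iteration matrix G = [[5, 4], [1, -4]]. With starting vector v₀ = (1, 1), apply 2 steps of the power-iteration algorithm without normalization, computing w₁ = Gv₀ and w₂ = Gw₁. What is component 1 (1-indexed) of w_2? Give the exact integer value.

33

w1 = Gv₀ = (5·1 + 4·1; 1·1 + (-4)·1) = (9, -3)
w2 = Gw1 = (5·9 + 4·(-3); 1·9 + (-4)·(-3)) = (33, 21)
The requested component of w2 is 33.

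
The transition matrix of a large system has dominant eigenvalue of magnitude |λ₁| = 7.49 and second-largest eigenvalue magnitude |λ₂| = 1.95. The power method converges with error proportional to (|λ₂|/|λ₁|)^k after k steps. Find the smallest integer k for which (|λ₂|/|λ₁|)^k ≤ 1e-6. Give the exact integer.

11

|λ₂/λ₁| = 1.95/7.49 = 0.26035
Need k ≥ ln(1e-6) / ln(0.26035) = -13.8155 / -1.3457 ≈ 10.266
Smallest integer k satisfying the bound: 11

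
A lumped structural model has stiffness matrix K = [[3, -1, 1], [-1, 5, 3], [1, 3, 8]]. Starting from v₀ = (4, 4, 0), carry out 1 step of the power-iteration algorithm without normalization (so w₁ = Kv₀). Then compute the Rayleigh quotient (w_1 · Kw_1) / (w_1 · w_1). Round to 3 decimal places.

λ ≈ 8.778

w1 = Kv₀ = (8, 16, 16)
Kw1 = (24, 120, 184)
w1·Kw1 = 8·24 + 16·120 + 16·184 = 5056; w1·w1 = 8·8 + 16·16 + 16·16 = 576
λ ≈ 5056/576 = 8.778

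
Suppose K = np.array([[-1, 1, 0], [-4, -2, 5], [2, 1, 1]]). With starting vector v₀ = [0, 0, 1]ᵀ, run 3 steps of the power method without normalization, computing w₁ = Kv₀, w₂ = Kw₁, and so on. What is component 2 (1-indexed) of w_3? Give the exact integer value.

w1 = Kv₀ = (0, 5, 1)
w2 = Kw1 = (5, -5, 6)
w3 = Kw2 = (-10, 20, 11)
The requested component of w3 is 20.

20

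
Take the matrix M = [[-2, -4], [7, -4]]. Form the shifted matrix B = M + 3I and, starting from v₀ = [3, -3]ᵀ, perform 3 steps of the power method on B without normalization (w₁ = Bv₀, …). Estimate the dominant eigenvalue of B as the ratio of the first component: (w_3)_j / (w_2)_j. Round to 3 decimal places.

5.000

B = M + 3I has rows (1, -4); (7, -1)
w1 = Bv₀ = (15, 24)
w2 = Bw1 = (-81, 81)
w3 = Bw2 = (-405, -648)
Ratio: -405/-81 = 5.000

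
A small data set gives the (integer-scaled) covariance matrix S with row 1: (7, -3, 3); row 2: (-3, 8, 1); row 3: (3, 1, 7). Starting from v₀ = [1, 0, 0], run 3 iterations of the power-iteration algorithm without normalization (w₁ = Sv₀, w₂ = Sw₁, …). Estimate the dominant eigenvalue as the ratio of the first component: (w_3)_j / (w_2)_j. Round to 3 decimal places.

w1 = Sv₀ = (7·1 + (-3)·0 + 3·0; (-3)·1 + 8·0 + 1·0; 3·1 + 1·0 + 7·0) = (7, -3, 3)
w2 = Sw1 = (7·7 + (-3)·(-3) + 3·3; (-3)·7 + 8·(-3) + 1·3; 3·7 + 1·(-3) + 7·3) = (67, -42, 39)
w3 = Sw2 = (712, -498, 432)
Ratio at component: 712 / 67 = 10.627

λ ≈ 10.627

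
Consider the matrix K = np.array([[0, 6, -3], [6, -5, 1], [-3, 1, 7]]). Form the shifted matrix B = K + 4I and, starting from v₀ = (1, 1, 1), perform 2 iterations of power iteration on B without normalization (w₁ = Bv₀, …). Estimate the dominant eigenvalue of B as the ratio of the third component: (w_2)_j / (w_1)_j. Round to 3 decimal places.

B = K + 4I has rows (4, 6, -3); (6, -1, 1); (-3, 1, 11)
w1 = Bv₀ = (7, 6, 9)
w2 = Bw1 = (37, 45, 84)
Ratio: 84/9 = 9.333

μ ≈ 9.333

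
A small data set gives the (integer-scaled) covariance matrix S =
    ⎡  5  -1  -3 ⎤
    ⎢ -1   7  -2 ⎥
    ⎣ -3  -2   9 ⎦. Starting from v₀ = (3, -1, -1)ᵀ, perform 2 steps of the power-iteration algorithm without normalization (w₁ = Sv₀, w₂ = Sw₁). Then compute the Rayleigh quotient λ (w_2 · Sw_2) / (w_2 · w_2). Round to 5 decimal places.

9.91506

w1 = Sv₀ = (19, -8, -16)
w2 = Sw1 = (151, -43, -185)
Sw2 = (1353, -82, -2032)
w2·Sw2 = 151·1353 + (-43)·(-82) + (-185)·(-2032) = 583749; w2·w2 = 151·151 + (-43)·(-43) + (-185)·(-185) = 58875
λ ≈ 583749/58875 = 9.91506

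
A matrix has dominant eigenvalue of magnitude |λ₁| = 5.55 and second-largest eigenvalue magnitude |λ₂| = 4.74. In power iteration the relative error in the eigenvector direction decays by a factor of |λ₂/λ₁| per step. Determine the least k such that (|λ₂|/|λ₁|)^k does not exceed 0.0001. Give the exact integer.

59

|λ₂/λ₁| = 4.74/5.55 = 0.85405
Need k ≥ ln(0.0001) / ln(0.85405) = -9.2103 / -0.1578 ≈ 58.382
Smallest integer k satisfying the bound: 59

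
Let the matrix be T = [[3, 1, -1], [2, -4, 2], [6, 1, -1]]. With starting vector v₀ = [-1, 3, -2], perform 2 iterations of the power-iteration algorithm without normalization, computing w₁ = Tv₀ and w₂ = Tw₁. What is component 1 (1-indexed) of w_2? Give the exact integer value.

w1 = Tv₀ = (2, -18, -1)
w2 = Tw1 = (-11, 74, -5)
The requested component of w2 is -11.

-11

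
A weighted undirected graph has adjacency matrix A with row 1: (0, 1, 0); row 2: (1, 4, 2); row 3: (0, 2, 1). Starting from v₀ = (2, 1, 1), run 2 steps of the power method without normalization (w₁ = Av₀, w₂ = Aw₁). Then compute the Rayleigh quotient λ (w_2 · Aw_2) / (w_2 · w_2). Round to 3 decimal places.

w1 = Av₀ = (0·2 + 1·1 + 0·1; 1·2 + 4·1 + 2·1; 0·2 + 2·1 + 1·1) = (1, 8, 3)
w2 = Aw1 = (0·1 + 1·8 + 0·3; 1·1 + 4·8 + 2·3; 0·1 + 2·8 + 1·3) = (8, 39, 19)
Aw2 = (39, 202, 97)
w2·Aw2 = 8·39 + 39·202 + 19·97 = 10033; w2·w2 = 8·8 + 39·39 + 19·19 = 1946
λ ≈ 10033/1946 = 5.156

λ ≈ 5.156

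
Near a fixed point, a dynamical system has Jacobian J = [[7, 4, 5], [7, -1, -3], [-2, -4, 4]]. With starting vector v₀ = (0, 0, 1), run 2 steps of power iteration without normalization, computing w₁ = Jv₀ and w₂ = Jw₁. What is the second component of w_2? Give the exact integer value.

w1 = Jv₀ = (7·0 + 4·0 + 5·1; 7·0 + (-1)·0 + (-3)·1; (-2)·0 + (-4)·0 + 4·1) = (5, -3, 4)
w2 = Jw1 = (7·5 + 4·(-3) + 5·4; 7·5 + (-1)·(-3) + (-3)·4; (-2)·5 + (-4)·(-3) + 4·4) = (43, 26, 18)
The requested component of w2 is 26.

26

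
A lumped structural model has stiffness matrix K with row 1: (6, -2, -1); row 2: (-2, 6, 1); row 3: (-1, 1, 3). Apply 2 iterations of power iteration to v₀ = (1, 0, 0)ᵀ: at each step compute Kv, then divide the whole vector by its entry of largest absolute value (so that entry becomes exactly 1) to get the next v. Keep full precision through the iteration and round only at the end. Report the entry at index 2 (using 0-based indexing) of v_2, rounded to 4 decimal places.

Kv0 = (6.00000, -2.00000, -1.00000); divide by 6.00000 → v1 = (1.00000, -0.33333, -0.16667)
Kv1 = (6.83333, -4.16667, -1.83333); divide by 6.83333 → v2 = (1.00000, -0.60976, -0.26829)
Requested entry of v2: -11/41 = -0.2683

-0.2683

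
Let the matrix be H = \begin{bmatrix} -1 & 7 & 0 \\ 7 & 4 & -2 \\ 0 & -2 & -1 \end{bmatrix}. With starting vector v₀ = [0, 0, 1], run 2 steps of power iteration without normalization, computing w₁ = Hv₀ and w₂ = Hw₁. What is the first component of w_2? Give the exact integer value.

w1 = Hv₀ = ((-1)·0 + 7·0 + 0·1; 7·0 + 4·0 + (-2)·1; 0·0 + (-2)·0 + (-1)·1) = (0, -2, -1)
w2 = Hw1 = ((-1)·0 + 7·(-2) + 0·(-1); 7·0 + 4·(-2) + (-2)·(-1); 0·0 + (-2)·(-2) + (-1)·(-1)) = (-14, -6, 5)
The requested component of w2 is -14.

-14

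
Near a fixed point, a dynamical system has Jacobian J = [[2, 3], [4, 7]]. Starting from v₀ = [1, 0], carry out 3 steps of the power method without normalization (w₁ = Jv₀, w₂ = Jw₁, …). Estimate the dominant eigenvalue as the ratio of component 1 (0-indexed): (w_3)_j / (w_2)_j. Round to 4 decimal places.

8.7778

w1 = Jv₀ = (2, 4)
w2 = Jw1 = (16, 36)
w3 = Jw2 = (140, 316)
Ratio at component: 316 / 36 = 8.7778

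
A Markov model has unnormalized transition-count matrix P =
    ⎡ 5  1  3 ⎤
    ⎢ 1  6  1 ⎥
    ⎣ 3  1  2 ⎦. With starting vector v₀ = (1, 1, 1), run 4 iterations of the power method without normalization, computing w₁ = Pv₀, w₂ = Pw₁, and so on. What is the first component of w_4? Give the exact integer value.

w1 = Pv₀ = (9, 8, 6)
w2 = Pw1 = (71, 63, 47)
w3 = Pw2 = (559, 496, 370)
w4 = Pw3 = (4401, 3905, 2913)
The requested component of w4 is 4401.

4401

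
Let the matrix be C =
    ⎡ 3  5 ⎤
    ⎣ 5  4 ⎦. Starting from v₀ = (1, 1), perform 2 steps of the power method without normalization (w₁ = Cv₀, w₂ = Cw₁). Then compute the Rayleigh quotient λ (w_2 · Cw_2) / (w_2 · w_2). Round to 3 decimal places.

8.525

w1 = Cv₀ = (3·1 + 5·1; 5·1 + 4·1) = (8, 9)
w2 = Cw1 = (3·8 + 5·9; 5·8 + 4·9) = (69, 76)
Cw2 = (587, 649)
w2·Cw2 = 69·587 + 76·649 = 89827; w2·w2 = 69·69 + 76·76 = 10537
λ ≈ 89827/10537 = 8.525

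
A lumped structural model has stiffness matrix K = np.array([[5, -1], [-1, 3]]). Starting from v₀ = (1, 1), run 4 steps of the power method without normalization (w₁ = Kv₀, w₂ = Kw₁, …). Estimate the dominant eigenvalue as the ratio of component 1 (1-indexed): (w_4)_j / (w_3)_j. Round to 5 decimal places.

5.13636

w1 = Kv₀ = (5·1 + (-1)·1; (-1)·1 + 3·1) = (4, 2)
w2 = Kw1 = (5·4 + (-1)·2; (-1)·4 + 3·2) = (18, 2)
w3 = Kw2 = (88, -12)
w4 = Kw3 = (452, -124)
Ratio at component: 452 / 88 = 5.13636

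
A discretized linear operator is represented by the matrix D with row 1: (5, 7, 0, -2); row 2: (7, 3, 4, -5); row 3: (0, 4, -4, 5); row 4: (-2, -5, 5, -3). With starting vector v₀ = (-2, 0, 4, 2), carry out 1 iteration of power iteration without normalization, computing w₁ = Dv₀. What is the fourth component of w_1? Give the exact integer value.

w1 = Dv₀ = (-14, -8, -6, 18)
The requested component of w1 is 18.

18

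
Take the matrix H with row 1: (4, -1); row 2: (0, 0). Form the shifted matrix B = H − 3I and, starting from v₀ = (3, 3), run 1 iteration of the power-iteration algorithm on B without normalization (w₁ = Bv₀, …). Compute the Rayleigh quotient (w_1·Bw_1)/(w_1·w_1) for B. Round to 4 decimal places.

B = H − 3I has rows (1, -1); (0, -3)
w1 = Bv₀ = (0, -9)
Bw1 = (9, 27)
w1·Bw1 = -243; w1·w1 = 81; μ ≈ -243/81 = -3.0000

-3.0000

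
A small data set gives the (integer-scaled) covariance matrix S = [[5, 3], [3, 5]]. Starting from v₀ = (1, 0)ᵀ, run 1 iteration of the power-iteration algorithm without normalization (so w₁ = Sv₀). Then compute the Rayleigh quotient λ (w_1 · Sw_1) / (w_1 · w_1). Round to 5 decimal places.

w1 = Sv₀ = (5, 3)
Sw1 = (34, 30)
w1·Sw1 = 5·34 + 3·30 = 260; w1·w1 = 5·5 + 3·3 = 34
λ ≈ 260/34 = 7.64706

7.64706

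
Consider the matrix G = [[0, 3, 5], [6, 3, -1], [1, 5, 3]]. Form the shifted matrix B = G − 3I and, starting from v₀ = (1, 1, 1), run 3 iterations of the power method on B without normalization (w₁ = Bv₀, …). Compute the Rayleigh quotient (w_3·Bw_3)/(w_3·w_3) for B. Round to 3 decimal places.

μ ≈ 5.362

B = G − 3I has rows (-3, 3, 5); (6, 0, -1); (1, 5, 0)
w1 = Bv₀ = ((-3)·1 + 3·1 + 5·1; 6·1 + 0·1 + (-1)·1; 1·1 + 5·1 + 0·1) = (5, 5, 6)
w2 = Bw1 = ((-3)·5 + 3·5 + 5·6; 6·5 + 0·5 + (-1)·6; 1·5 + 5·5 + 0·6) = (30, 24, 30)
w3 = Bw2 = (132, 150, 150)
Bw3 = (804, 642, 882)
w3·Bw3 = 334728; w3·w3 = 62424; μ ≈ 334728/62424 = 5.362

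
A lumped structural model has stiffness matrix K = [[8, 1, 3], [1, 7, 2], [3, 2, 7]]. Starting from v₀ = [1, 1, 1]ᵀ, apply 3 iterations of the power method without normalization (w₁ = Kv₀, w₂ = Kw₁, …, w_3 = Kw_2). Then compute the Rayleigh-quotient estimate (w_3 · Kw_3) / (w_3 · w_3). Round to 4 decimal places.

w1 = Kv₀ = (8·1 + 1·1 + 3·1; 1·1 + 7·1 + 2·1; 3·1 + 2·1 + 7·1) = (12, 10, 12)
w2 = Kw1 = (8·12 + 1·10 + 3·12; 1·12 + 7·10 + 2·12; 3·12 + 2·10 + 7·12) = (142, 106, 140)
w3 = Kw2 = (1662, 1164, 1618)
Kw3 = (19314, 13046, 18640)
w3·Kw3 = 1662·19314 + 1164·13046 + 1618·18640 = 77444932; w3·w3 = 1662·1662 + 1164·1164 + 1618·1618 = 6735064
λ ≈ 77444932/6735064 = 11.4988

λ ≈ 11.4988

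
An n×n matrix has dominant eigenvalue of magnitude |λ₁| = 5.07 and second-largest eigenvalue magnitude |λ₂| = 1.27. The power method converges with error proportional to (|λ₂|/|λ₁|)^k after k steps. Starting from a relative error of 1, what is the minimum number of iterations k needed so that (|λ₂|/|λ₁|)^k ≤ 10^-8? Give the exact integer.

|λ₂/λ₁| = 1.27/5.07 = 0.25049
Need k ≥ ln(10^-8) / ln(0.25049) = -18.4207 / -1.3843 ≈ 13.307
Smallest integer k satisfying the bound: 14

14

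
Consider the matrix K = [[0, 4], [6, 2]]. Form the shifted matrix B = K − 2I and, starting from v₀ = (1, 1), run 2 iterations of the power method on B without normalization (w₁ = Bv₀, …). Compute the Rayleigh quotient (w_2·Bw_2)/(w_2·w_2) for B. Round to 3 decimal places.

2.941

B = K − 2I has rows (-2, 4); (6, 0)
w1 = Bv₀ = (2, 6)
w2 = Bw1 = (20, 12)
Bw2 = (8, 120)
w2·Bw2 = 1600; w2·w2 = 544; μ ≈ 1600/544 = 2.941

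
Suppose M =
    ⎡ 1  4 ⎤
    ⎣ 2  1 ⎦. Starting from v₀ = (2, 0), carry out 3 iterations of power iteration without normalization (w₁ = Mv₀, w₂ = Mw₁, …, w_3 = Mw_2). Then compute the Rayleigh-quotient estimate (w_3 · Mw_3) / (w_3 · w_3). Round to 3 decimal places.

w1 = Mv₀ = (1·2 + 4·0; 2·2 + 1·0) = (2, 4)
w2 = Mw1 = (1·2 + 4·4; 2·2 + 1·4) = (18, 8)
w3 = Mw2 = (50, 44)
Mw3 = (226, 144)
w3·Mw3 = 50·226 + 44·144 = 17636; w3·w3 = 50·50 + 44·44 = 4436
λ ≈ 17636/4436 = 3.976

3.976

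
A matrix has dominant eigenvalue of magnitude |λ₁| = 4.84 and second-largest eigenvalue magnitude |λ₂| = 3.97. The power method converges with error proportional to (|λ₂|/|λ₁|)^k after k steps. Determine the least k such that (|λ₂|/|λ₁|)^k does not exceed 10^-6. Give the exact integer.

70

|λ₂/λ₁| = 3.97/4.84 = 0.82025
Need k ≥ ln(10^-6) / ln(0.82025) = -13.8155 / -0.1981 ≈ 69.723
Smallest integer k satisfying the bound: 70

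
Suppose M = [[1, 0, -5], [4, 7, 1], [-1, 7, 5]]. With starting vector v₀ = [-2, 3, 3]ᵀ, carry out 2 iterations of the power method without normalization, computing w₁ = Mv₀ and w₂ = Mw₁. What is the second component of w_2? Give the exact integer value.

w1 = Mv₀ = (-17, 16, 38)
w2 = Mw1 = (-207, 82, 319)
The requested component of w2 is 82.

82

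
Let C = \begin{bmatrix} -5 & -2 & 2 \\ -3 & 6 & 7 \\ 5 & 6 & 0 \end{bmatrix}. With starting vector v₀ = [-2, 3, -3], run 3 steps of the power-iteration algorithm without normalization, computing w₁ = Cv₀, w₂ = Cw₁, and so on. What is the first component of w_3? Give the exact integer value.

w1 = Cv₀ = ((-5)·(-2) + (-2)·3 + 2·(-3); (-3)·(-2) + 6·3 + 7·(-3); 5·(-2) + 6·3 + 0·(-3)) = (-2, 3, 8)
w2 = Cw1 = ((-5)·(-2) + (-2)·3 + 2·8; (-3)·(-2) + 6·3 + 7·8; 5·(-2) + 6·3 + 0·8) = (20, 80, 8)
w3 = Cw2 = (-244, 476, 580)
The requested component of w3 is -244.

-244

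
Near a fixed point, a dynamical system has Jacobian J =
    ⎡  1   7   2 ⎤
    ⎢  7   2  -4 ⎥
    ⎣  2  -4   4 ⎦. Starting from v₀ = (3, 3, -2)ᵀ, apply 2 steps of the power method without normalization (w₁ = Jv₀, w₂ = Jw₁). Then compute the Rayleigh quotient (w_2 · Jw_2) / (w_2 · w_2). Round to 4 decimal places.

λ ≈ 9.0023

w1 = Jv₀ = (20, 35, -14)
w2 = Jw1 = (237, 266, -156)
Jw2 = (1787, 2815, -1214)
w2·Jw2 = 237·1787 + 266·2815 + (-156)·(-1214) = 1361693; w2·w2 = 237·237 + 266·266 + (-156)·(-156) = 151261
λ ≈ 1361693/151261 = 9.0023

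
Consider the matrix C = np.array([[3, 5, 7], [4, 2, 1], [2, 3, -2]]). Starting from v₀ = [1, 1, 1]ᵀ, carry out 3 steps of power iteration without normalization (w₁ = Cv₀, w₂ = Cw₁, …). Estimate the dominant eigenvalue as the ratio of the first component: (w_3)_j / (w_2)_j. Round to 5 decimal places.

w1 = Cv₀ = (15, 7, 3)
w2 = Cw1 = (101, 77, 45)
w3 = Cw2 = (1003, 603, 343)
Ratio at component: 1003 / 101 = 9.93069

λ ≈ 9.93069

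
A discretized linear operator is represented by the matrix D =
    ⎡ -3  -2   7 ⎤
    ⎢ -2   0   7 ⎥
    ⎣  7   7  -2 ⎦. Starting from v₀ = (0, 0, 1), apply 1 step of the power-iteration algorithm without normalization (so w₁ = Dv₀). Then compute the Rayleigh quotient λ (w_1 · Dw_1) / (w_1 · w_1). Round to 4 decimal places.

w1 = Dv₀ = ((-3)·0 + (-2)·0 + 7·1; (-2)·0 + 0·0 + 7·1; 7·0 + 7·0 + (-2)·1) = (7, 7, -2)
Dw1 = (-49, -28, 102)
w1·Dw1 = 7·(-49) + 7·(-28) + (-2)·102 = -743; w1·w1 = 7·7 + 7·7 + (-2)·(-2) = 102
λ ≈ -743/102 = -7.2843

-7.2843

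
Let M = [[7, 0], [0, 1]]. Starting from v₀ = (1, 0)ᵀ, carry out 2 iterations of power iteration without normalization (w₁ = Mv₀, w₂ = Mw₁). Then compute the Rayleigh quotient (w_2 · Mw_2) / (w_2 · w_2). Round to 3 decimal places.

λ ≈ 7.000

w1 = Mv₀ = (7, 0)
w2 = Mw1 = (49, 0)
Mw2 = (343, 0)
w2·Mw2 = 49·343 + 0·0 = 16807; w2·w2 = 49·49 + 0·0 = 2401
λ ≈ 16807/2401 = 7.000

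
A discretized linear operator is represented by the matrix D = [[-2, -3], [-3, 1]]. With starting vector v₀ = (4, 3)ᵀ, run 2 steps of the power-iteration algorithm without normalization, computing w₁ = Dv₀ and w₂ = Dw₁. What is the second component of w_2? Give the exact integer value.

w1 = Dv₀ = (-17, -9)
w2 = Dw1 = (61, 42)
The requested component of w2 is 42.

42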